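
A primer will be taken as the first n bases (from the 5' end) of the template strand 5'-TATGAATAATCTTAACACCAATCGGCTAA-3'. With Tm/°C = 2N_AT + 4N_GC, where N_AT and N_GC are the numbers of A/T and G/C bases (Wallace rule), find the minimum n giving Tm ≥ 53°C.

First 21 bases: TATGAATAATCTTAACACCAA → Tm = 52°C (< 53°C)
First 22 bases: TATGAATAATCTTAACACCAAT → Tm = 54°C (≥ 53°C)
Each additional base adds 2°C (A/T) or 4°C (G/C), so Tm is non-decreasing in n; n = 22 is the first length to reach 53°C.

n = 22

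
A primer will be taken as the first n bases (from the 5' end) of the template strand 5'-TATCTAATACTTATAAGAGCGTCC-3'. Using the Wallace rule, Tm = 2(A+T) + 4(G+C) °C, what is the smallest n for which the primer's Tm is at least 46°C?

First 18 bases: TATCTAATACTTATAAGA → Tm = 42°C (< 46°C)
First 19 bases: TATCTAATACTTATAAGAG → Tm = 46°C (≥ 46°C)
Since every base adds ≥2°C, Tm only increases with n, so the threshold is first crossed at n = 19.

n = 19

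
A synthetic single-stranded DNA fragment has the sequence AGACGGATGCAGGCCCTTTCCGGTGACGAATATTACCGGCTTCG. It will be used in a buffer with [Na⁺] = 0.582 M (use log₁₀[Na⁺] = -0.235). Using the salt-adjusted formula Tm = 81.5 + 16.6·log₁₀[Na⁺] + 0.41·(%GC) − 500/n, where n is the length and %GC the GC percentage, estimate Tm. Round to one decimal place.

89.5°C

Length n = 44. Counting bases: T=10, A=9, C=12, G=13
G+C = 25, so %GC = 25/44 × 100 = 56.818%
Salt term: 16.6 × (-0.235) = -3.901
GC term: 0.41 × 56.818 = 23.295; length term: −500/44 = −11.364
Tm = 81.5 + (-3.901) + 23.295 − 11.364 = 89.53 → 89.5°C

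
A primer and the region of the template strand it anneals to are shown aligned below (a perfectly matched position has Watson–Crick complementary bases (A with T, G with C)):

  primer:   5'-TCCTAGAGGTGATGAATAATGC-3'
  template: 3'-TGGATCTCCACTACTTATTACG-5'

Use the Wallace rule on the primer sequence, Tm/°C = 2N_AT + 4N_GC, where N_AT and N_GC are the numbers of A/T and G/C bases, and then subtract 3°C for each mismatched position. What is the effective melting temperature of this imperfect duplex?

59°C

Primer base counts: A=7, T=6, G=6, C=3 → A+T=13, G+C=9
Perfect-match Tm = 2(13) + 4(9) = 26 + 36 = 62°C
Mismatches (positions where the bases are not complementary): 1 (at position 1)
Effective Tm = 62 − 1×3 = 62 − 3 = 59°C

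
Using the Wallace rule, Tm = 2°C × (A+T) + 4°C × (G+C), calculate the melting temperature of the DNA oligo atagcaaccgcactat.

46°C

Counting bases: G=2, T=3, C=5, A=6
AT pairs contribute 9, GC pairs contribute 7.
Tm = 4·7 + 2·9 = 28 + 18 = 46°C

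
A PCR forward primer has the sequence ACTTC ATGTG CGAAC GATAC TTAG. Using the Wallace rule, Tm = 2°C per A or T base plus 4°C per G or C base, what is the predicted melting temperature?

68°C

T=7, C=5, G=5, A=7
A+T = 14, G+C = 10
Tm = 2(14) + 4(10) = 28 + 40 = 68°C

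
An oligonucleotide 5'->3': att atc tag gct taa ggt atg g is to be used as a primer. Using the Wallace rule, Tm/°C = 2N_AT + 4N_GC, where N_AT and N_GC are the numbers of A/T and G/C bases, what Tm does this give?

Counting bases: C=2, A=6, G=6, T=8
So N_AT = 14 and N_GC = 8.
Tm = 2(14) + 4(8) = 28 + 32 = 60°C

60°C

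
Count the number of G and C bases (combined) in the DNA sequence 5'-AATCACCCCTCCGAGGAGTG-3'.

Counting bases: T=3, C=7, A=5, G=5
G+C = 5 + 7 = 12

12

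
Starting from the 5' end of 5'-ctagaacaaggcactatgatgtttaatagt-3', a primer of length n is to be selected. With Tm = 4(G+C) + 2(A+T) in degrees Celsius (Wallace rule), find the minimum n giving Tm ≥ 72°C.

n = 27

First 26 bases: CTAGAACAAGGCACTATGATGTTTAA → Tm = 70°C (< 72°C)
First 27 bases: CTAGAACAAGGCACTATGATGTTTAAT → Tm = 72°C (≥ 72°C)
Each additional base adds 2°C (A/T) or 4°C (G/C), so Tm is non-decreasing in n; n = 27 is the first length to reach 72°C.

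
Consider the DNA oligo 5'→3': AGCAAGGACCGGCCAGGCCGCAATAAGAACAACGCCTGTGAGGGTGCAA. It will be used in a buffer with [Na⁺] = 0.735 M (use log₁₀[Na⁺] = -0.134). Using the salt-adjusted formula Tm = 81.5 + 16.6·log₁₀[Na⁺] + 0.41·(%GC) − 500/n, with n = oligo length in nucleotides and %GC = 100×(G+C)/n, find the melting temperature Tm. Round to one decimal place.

Length n = 49. Base counts: A=16, G=16, T=4, C=13
G+C = 29, so %GC = 29/49 × 100 = 59.184%
Salt term: 16.6 × (-0.134) = -2.224
GC term: 0.41 × 59.184 = 24.265; length term: −500/49 = −10.204
Tm = 81.5 + (-2.224) + 24.265 − 10.204 = 93.337 → 93.3°C

93.3°C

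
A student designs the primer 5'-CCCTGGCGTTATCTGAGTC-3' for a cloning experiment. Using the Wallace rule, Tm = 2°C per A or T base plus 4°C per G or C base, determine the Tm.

Counting bases: A=2, C=6, T=6, G=5
AT pairs contribute 8, GC pairs contribute 11.
Tm = 2×8 + 4×11 = 60°C

60°C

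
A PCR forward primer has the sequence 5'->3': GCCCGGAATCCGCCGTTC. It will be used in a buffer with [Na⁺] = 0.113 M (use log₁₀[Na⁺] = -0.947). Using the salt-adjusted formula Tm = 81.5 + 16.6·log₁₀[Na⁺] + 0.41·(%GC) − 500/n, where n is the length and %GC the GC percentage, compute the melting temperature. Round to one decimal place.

67.6°C

Length n = 18. Counting bases: C=8, G=5, T=3, A=2
G+C = 13, so %GC = 13/18 × 100 = 72.222%
Salt term: 16.6 × (-0.947) = -15.72
GC term: 0.41 × 72.222 = 29.611; length term: −500/18 = −27.778
Tm = 81.5 + (-15.72) + 29.611 − 27.778 = 67.613 → 67.6°C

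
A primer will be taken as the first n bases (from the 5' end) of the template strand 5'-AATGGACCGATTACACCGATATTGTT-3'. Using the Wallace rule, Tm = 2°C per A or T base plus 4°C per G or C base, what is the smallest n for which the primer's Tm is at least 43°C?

n = 16

First 15 bases: AATGGACCGATTACA → Tm = 42°C (< 43°C)
First 16 bases: AATGGACCGATTACAC → Tm = 46°C (≥ 43°C)
Each additional base adds 2°C (A/T) or 4°C (G/C), so Tm is non-decreasing in n; n = 16 is the first length to reach 43°C.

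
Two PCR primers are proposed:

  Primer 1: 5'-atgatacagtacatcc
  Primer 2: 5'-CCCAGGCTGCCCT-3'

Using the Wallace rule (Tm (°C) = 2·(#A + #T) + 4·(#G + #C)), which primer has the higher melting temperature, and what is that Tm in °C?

Primer 1: A+T=10, G+C=6 → Tm = 2(10)+4(6) = 44°C
Primer 2: A+T=3, G+C=10 → Tm = 2(3)+4(10) = 46°C
44°C vs 46°C → primer 2 is higher.

Primer 2, 46°C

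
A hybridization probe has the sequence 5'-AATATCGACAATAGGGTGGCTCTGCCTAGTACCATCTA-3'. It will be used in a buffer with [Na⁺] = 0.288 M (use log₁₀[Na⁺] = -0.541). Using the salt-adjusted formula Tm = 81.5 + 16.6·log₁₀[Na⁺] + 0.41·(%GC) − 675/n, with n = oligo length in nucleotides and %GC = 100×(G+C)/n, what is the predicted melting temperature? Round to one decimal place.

Length n = 38. Counting bases: C=9, A=11, T=10, G=8
G+C = 17, so %GC = 17/38 × 100 = 44.737%
Salt term: 16.6 × (-0.541) = -8.981
GC term: 0.41 × 44.737 = 18.342; length term: −675/38 = −17.763
Tm = 81.5 + (-8.981) + 18.342 − 17.763 = 73.098 → 73.1°C

73.1°C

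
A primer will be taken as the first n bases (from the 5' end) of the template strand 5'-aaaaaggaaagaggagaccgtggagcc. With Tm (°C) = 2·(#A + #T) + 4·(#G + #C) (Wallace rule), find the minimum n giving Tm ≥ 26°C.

First 10 bases: AAAAAGGAAA → Tm = 24°C (< 26°C)
First 11 bases: AAAAAGGAAAG → Tm = 28°C (≥ 26°C)
Since every base adds ≥2°C, Tm only increases with n, so the threshold is first crossed at n = 11.

n = 11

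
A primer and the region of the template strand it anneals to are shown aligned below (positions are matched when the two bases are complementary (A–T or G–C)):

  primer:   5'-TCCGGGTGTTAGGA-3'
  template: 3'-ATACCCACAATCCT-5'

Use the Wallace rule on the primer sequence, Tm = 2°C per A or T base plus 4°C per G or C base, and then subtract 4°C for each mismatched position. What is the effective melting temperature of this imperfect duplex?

36°C

Primer base counts: A=2, T=4, G=6, C=2 → A+T=6, G+C=8
Perfect-match Tm = 2(6) + 4(8) = 12 + 32 = 44°C
Mismatches (positions where the bases are not complementary): 2 (at positions 2, 3)
Effective Tm = 44 − 2×4 = 44 − 8 = 36°C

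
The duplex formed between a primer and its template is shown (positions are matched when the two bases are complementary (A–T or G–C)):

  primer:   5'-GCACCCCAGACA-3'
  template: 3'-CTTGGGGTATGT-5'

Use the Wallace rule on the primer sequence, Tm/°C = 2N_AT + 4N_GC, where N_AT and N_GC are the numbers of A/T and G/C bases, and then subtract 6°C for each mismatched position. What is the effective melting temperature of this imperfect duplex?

Primer base counts: A=4, T=0, G=2, C=6 → A+T=4, G+C=8
Perfect-match Tm = 2(4) + 4(8) = 8 + 32 = 40°C
Mismatches (positions where the bases are not complementary): 2 (at positions 2, 9)
Effective Tm = 40 − 2×6 = 40 − 12 = 28°C

28°C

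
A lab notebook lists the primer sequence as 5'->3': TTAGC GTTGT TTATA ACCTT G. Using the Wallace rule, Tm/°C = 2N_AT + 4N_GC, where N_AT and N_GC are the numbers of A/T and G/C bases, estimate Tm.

56°C

Base counts: G=4, A=4, T=10, C=3
So N_AT = 14 and N_GC = 7.
Tm = 2(14) + 4(7) = 28 + 28 = 56°C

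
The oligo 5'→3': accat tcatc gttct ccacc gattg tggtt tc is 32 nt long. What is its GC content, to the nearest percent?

47%

Scanning the sequence gives T=12, A=5, C=10, G=5.
G+C = 5 + 10 = 15 out of 32 bases
%GC = 15/32 × 100 = 46.88% ≈ 47%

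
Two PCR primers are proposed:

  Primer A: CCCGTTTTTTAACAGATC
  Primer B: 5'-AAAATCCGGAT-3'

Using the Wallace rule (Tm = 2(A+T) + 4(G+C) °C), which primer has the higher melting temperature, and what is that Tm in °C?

Primer A, 50°C

Primer A: A+T=11, G+C=7 → Tm = 2(11)+4(7) = 50°C
Primer B: A+T=7, G+C=4 → Tm = 2(7)+4(4) = 30°C
50°C vs 30°C → primer A is higher.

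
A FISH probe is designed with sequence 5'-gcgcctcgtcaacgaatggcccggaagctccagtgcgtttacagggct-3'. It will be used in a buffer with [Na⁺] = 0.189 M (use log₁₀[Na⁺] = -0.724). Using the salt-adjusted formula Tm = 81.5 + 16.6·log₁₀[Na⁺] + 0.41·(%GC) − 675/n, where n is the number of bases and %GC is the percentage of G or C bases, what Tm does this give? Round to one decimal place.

Length n = 48. Base counts: G=15, T=9, C=15, A=9
G+C = 30, so %GC = 30/48 × 100 = 62.5%
Salt term: 16.6 × (-0.724) = -12.018
GC term: 0.41 × 62.5 = 25.625; length term: −675/48 = −14.062
Tm = 81.5 + (-12.018) + 25.625 − 14.062 = 81.045 → 81.0°C

81.0°C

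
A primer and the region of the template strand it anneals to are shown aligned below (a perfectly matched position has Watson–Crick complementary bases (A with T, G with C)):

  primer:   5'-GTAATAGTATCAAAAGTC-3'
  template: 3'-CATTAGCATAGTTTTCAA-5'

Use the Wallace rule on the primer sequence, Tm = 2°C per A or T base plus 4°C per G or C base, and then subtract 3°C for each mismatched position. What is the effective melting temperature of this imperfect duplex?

40°C

Primer base counts: A=8, T=5, G=3, C=2 → A+T=13, G+C=5
Perfect-match Tm = 2(13) + 4(5) = 26 + 20 = 46°C
Mismatches (positions where the bases are not complementary): 2 (at positions 6, 18)
Effective Tm = 46 − 2×3 = 46 − 6 = 40°C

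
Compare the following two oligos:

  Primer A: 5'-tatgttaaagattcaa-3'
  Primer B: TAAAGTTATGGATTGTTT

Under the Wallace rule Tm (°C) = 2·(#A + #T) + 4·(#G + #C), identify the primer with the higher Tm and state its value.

Primer A: A+T=13, G+C=3 → Tm = 2(13)+4(3) = 38°C
Primer B: A+T=14, G+C=4 → Tm = 2(14)+4(4) = 44°C
38°C vs 44°C → primer B is higher.

Primer B, 44°C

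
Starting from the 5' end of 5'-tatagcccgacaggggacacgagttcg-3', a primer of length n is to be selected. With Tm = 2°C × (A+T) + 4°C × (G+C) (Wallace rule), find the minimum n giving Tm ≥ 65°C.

First 20 bases: TATAGCCCGACAGGGGACAC → Tm = 64°C (< 65°C)
First 21 bases: TATAGCCCGACAGGGGACACG → Tm = 68°C (≥ 65°C)
Each additional base adds 2°C (A/T) or 4°C (G/C), so Tm is non-decreasing in n; n = 21 is the first length to reach 65°C.

n = 21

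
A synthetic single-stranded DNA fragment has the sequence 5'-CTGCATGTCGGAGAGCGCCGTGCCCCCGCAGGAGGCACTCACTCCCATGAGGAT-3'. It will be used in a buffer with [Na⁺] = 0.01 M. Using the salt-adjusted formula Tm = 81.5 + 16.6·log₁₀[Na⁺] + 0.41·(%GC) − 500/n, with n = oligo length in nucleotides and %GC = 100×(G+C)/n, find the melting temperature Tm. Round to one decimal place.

Length n = 54. Scanning the sequence gives A=10, C=19, G=17, T=8.
G+C = 36, so %GC = 36/54 × 100 = 66.667%
Salt term: 16.6 × (-2) = -33.2
GC term: 0.41 × 66.667 = 27.333; length term: −500/54 = −9.259
Tm = 81.5 + (-33.2) + 27.333 − 9.259 = 66.374 → 66.4°C

66.4°C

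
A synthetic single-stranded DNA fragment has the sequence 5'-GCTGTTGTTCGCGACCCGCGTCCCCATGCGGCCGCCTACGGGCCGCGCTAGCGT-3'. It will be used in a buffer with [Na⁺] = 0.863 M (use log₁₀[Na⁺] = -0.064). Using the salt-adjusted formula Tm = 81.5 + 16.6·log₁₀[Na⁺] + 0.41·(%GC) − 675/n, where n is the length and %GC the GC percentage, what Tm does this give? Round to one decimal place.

98.3°C

Length n = 54. Scanning the sequence gives G=18, A=4, T=10, C=22.
G+C = 40, so %GC = 40/54 × 100 = 74.074%
Salt term: 16.6 × (-0.064) = -1.062
GC term: 0.41 × 74.074 = 30.37; length term: −675/54 = −12.5
Tm = 81.5 + (-1.062) + 30.37 − 12.5 = 98.308 → 98.3°C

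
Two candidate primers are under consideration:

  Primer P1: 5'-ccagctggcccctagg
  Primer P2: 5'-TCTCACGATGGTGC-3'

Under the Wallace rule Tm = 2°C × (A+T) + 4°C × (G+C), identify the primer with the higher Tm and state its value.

Primer P1: A+T=4, G+C=12 → Tm = 2(4)+4(12) = 56°C
Primer P2: A+T=6, G+C=8 → Tm = 2(6)+4(8) = 44°C
56°C vs 44°C → primer P1 is higher.

Primer P1, 56°C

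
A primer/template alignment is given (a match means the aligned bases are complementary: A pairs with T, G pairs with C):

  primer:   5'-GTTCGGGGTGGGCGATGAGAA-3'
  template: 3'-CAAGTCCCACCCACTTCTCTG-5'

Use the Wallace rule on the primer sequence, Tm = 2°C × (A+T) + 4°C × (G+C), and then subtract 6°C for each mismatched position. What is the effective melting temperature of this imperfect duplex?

Primer base counts: A=4, T=4, G=11, C=2 → A+T=8, G+C=13
Perfect-match Tm = 2(8) + 4(13) = 16 + 52 = 68°C
Mismatches (positions where the bases are not complementary): 4 (at positions 5, 13, 16, 21)
Effective Tm = 68 − 4×6 = 68 − 24 = 44°C

44°C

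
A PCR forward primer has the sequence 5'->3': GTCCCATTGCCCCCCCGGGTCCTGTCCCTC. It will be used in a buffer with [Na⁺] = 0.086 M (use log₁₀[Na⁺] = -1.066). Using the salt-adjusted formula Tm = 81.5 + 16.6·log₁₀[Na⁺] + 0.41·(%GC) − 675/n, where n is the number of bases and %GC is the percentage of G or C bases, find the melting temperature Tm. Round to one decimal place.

Length n = 30. Scanning the sequence gives A=1, G=6, C=16, T=7.
G+C = 22, so %GC = 22/30 × 100 = 73.333%
Salt term: 16.6 × (-1.066) = -17.696
GC term: 0.41 × 73.333 = 30.067; length term: −675/30 = −22.5
Tm = 81.5 + (-17.696) + 30.067 − 22.5 = 71.371 → 71.4°C

71.4°C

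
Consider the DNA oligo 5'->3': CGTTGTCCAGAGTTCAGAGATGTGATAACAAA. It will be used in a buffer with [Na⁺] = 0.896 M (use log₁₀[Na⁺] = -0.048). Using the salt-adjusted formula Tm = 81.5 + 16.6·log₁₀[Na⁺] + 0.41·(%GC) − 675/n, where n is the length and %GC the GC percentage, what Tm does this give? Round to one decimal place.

Length n = 32. Base counts: T=8, G=8, A=11, C=5
G+C = 13, so %GC = 13/32 × 100 = 40.625%
Salt term: 16.6 × (-0.048) = -0.797
GC term: 0.41 × 40.625 = 16.656; length term: −675/32 = −21.094
Tm = 81.5 + (-0.797) + 16.656 − 21.094 = 76.265 → 76.3°C

76.3°C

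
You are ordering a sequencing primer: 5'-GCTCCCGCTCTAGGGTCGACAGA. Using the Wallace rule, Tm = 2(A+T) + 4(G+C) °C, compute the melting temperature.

Scanning the sequence gives G=7, C=8, T=4, A=4.
So N_AT = 8 and N_GC = 15.
Tm = 4·15 + 2·8 = 60 + 16 = 76°C

76°C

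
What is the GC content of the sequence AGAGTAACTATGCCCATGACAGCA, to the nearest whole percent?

Scanning the sequence gives T=4, C=6, G=5, A=9.
G+C = 5 + 6 = 11 out of 24 bases
%GC = 11/24 × 100 = 45.83% ≈ 46%

46%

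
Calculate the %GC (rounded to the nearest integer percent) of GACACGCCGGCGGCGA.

A=3, C=6, G=7, T=0
G+C = 7 + 6 = 13 out of 16 bases
%GC = 13/16 × 100 = 81.25% ≈ 81%

81%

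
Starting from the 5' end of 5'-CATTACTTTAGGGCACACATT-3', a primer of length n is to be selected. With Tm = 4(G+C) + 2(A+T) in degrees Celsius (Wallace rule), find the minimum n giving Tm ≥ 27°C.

n = 11

First 10 bases: CATTACTTTA → Tm = 24°C (< 27°C)
First 11 bases: CATTACTTTAG → Tm = 28°C (≥ 27°C)
Each additional base adds 2°C (A/T) or 4°C (G/C), so Tm is non-decreasing in n; n = 11 is the first length to reach 27°C.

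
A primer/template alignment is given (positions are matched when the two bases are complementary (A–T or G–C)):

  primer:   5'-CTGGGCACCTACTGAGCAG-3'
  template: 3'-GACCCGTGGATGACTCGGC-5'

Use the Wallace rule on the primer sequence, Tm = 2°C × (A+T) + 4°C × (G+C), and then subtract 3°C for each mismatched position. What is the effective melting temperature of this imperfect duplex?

59°C

Primer base counts: A=4, T=3, G=6, C=6 → A+T=7, G+C=12
Perfect-match Tm = 2(7) + 4(12) = 14 + 48 = 62°C
Mismatches (positions where the bases are not complementary): 1 (at position 18)
Effective Tm = 62 − 1×3 = 62 − 3 = 59°C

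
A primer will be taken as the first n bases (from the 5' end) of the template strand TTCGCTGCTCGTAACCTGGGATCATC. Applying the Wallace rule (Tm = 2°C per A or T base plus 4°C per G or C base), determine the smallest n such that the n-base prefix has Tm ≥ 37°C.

n = 12

First 11 bases: TTCGCTGCTCG → Tm = 36°C (< 37°C)
First 12 bases: TTCGCTGCTCGT → Tm = 38°C (≥ 37°C)
Each additional base adds 2°C (A/T) or 4°C (G/C), so Tm is non-decreasing in n; n = 12 is the first length to reach 37°C.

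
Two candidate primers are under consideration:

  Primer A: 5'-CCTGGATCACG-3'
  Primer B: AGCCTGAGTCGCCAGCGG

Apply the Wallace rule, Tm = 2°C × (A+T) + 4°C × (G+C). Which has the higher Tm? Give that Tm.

Primer B, 62°C

Primer A: A+T=4, G+C=7 → Tm = 2(4)+4(7) = 36°C
Primer B: A+T=5, G+C=13 → Tm = 2(5)+4(13) = 62°C
36°C vs 62°C → primer B is higher.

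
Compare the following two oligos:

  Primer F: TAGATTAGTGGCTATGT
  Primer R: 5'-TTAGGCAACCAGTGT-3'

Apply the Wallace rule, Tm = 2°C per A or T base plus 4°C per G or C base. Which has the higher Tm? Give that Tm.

Primer F: A+T=11, G+C=6 → Tm = 2(11)+4(6) = 46°C
Primer R: A+T=8, G+C=7 → Tm = 2(8)+4(7) = 44°C
46°C vs 44°C → primer F is higher.

Primer F, 46°C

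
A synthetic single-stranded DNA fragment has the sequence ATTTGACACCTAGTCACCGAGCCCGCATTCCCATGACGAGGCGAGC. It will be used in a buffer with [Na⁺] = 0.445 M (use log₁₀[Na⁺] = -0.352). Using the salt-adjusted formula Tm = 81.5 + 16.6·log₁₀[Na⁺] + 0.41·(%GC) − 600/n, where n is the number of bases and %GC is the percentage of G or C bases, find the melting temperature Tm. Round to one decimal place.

Length n = 46. G=11, A=11, C=16, T=8
G+C = 27, so %GC = 27/46 × 100 = 58.696%
Salt term: 16.6 × (-0.352) = -5.843
GC term: 0.41 × 58.696 = 24.065; length term: −600/46 = −13.043
Tm = 81.5 + (-5.843) + 24.065 − 13.043 = 86.679 → 86.7°C

86.7°C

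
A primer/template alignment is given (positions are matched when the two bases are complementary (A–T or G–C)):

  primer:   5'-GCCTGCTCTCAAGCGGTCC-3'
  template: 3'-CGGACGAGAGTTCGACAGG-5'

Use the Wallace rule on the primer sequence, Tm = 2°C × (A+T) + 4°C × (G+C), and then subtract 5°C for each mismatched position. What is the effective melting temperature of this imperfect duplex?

59°C

Primer base counts: A=2, T=4, G=5, C=8 → A+T=6, G+C=13
Perfect-match Tm = 2(6) + 4(13) = 12 + 52 = 64°C
Mismatches (positions where the bases are not complementary): 1 (at position 15)
Effective Tm = 64 − 1×5 = 64 − 5 = 59°C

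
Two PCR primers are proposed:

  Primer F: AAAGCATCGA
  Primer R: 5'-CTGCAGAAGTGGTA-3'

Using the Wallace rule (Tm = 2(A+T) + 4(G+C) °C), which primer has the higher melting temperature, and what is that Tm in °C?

Primer F: A+T=6, G+C=4 → Tm = 2(6)+4(4) = 28°C
Primer R: A+T=7, G+C=7 → Tm = 2(7)+4(7) = 42°C
28°C vs 42°C → primer R is higher.

Primer R, 42°C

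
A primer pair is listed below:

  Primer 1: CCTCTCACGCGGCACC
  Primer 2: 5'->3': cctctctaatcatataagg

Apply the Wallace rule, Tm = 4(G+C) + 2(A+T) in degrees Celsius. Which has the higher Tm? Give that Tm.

Primer 1: A+T=4, G+C=12 → Tm = 2(4)+4(12) = 56°C
Primer 2: A+T=12, G+C=7 → Tm = 2(12)+4(7) = 52°C
56°C vs 52°C → primer 1 is higher.

Primer 1, 56°C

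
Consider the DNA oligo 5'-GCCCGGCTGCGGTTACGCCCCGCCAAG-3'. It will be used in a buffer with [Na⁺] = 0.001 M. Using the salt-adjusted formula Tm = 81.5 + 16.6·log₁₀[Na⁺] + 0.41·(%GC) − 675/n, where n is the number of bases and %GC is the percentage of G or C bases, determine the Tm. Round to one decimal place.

38.6°C

Length n = 27. Base counts: T=3, G=9, C=12, A=3
G+C = 21, so %GC = 21/27 × 100 = 77.778%
Salt term: 16.6 × (-3) = -49.8
GC term: 0.41 × 77.778 = 31.889; length term: −675/27 = −25
Tm = 81.5 + (-49.8) + 31.889 − 25 = 38.589 → 38.6°C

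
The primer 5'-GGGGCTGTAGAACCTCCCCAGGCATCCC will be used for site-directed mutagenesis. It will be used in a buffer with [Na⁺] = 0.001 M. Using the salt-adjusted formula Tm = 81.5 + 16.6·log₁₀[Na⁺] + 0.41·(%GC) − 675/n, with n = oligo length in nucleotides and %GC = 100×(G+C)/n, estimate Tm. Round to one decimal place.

35.4°C

Length n = 28. Base counts: G=8, C=11, A=5, T=4
G+C = 19, so %GC = 19/28 × 100 = 67.857%
Salt term: 16.6 × (-3) = -49.8
GC term: 0.41 × 67.857 = 27.821; length term: −675/28 = −24.107
Tm = 81.5 + (-49.8) + 27.821 − 24.107 = 35.414 → 35.4°C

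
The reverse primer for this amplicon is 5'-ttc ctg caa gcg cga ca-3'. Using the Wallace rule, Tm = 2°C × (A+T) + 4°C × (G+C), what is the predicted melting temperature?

54°C

Scanning the sequence gives A=4, C=6, T=3, G=4.
So N_AT = 7 and N_GC = 10.
Tm = 2×7 + 4×10 = 54°C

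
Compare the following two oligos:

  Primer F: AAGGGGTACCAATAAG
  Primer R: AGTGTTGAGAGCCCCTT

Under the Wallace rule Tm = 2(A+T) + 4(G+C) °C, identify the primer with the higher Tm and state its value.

Primer F: A+T=9, G+C=7 → Tm = 2(9)+4(7) = 46°C
Primer R: A+T=8, G+C=9 → Tm = 2(8)+4(9) = 52°C
46°C vs 52°C → primer R is higher.

Primer R, 52°C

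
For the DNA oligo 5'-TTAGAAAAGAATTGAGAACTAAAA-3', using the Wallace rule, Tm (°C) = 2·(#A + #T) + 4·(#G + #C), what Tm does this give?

Counting bases: G=4, A=14, C=1, T=5
A+T = 19, G+C = 5
Tm = 2×19 + 4×5 = 58°C

58°C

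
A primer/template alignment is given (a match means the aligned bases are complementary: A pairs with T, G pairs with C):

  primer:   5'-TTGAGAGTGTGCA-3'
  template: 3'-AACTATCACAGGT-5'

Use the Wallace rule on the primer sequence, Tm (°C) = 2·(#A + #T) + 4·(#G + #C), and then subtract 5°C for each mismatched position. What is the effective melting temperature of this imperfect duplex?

Primer base counts: A=3, T=4, G=5, C=1 → A+T=7, G+C=6
Perfect-match Tm = 2(7) + 4(6) = 14 + 24 = 38°C
Mismatches (positions where the bases are not complementary): 2 (at positions 5, 11)
Effective Tm = 38 − 2×5 = 38 − 10 = 28°C

28°C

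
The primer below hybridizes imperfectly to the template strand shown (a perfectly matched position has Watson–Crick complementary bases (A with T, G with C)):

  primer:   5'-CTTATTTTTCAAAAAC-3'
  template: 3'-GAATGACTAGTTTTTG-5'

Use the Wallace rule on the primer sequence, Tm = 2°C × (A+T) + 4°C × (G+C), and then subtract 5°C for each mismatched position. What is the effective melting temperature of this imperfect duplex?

Primer base counts: A=6, T=7, G=0, C=3 → A+T=13, G+C=3
Perfect-match Tm = 2(13) + 4(3) = 26 + 12 = 38°C
Mismatches (positions where the bases are not complementary): 3 (at positions 5, 7, 8)
Effective Tm = 38 − 3×5 = 38 − 15 = 23°C

23°C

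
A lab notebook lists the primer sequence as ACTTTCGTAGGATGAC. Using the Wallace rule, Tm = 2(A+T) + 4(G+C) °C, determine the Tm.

46°C

Scanning the sequence gives C=3, T=5, G=4, A=4.
So N_AT = 9 and N_GC = 7.
Tm = 2×9 + 4×7 = 46°C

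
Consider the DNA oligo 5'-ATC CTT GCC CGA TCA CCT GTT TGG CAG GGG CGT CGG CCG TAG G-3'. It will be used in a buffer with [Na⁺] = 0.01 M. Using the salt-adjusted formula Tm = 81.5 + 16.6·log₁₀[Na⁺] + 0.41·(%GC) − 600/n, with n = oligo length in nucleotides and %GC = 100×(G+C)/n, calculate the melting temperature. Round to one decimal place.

Length n = 43. Scanning the sequence gives G=15, A=5, T=10, C=13.
G+C = 28, so %GC = 28/43 × 100 = 65.116%
Salt term: 16.6 × (-2) = -33.2
GC term: 0.41 × 65.116 = 26.698; length term: −600/43 = −13.953
Tm = 81.5 + (-33.2) + 26.698 − 13.953 = 61.045 → 61.0°C

61.0°C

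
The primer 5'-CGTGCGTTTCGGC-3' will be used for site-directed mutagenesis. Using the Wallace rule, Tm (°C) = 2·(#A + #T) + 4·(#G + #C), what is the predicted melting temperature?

44°C

Base counts: G=5, T=4, A=0, C=4
So N_AT = 4 and N_GC = 9.
Tm = 2×4 + 4×9 = 44°C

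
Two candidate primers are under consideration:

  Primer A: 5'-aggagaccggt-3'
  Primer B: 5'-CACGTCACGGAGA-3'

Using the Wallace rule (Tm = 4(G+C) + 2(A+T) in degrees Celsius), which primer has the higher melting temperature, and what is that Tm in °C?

Primer B, 42°C

Primer A: A+T=4, G+C=7 → Tm = 2(4)+4(7) = 36°C
Primer B: A+T=5, G+C=8 → Tm = 2(5)+4(8) = 42°C
36°C vs 42°C → primer B is higher.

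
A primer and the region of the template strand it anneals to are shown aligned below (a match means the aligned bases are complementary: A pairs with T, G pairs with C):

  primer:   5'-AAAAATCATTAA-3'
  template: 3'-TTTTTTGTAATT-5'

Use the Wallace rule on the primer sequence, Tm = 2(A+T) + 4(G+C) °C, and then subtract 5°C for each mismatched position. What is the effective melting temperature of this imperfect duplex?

Primer base counts: A=8, T=3, G=0, C=1 → A+T=11, G+C=1
Perfect-match Tm = 2(11) + 4(1) = 22 + 4 = 26°C
Mismatches (positions where the bases are not complementary): 1 (at position 6)
Effective Tm = 26 − 1×5 = 26 − 5 = 21°C

21°C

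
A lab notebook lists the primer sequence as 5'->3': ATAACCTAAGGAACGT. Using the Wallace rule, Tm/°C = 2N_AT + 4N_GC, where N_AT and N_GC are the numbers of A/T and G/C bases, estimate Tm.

A=7, T=3, C=3, G=3
AT pairs contribute 10, GC pairs contribute 6.
Tm = 4·6 + 2·10 = 24 + 20 = 44°C

44°C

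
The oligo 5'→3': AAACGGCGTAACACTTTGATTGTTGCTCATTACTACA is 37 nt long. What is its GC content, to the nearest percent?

38%

T=12, A=11, C=8, G=6
G+C = 6 + 8 = 14 out of 37 bases
%GC = 14/37 × 100 = 37.84% ≈ 38%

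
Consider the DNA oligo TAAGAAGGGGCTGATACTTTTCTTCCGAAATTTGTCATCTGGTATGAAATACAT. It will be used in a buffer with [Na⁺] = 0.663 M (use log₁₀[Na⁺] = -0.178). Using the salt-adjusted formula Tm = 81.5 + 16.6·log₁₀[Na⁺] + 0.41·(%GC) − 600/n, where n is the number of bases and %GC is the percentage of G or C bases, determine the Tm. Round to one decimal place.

Length n = 54. Base counts: A=16, C=8, T=19, G=11
G+C = 19, so %GC = 19/54 × 100 = 35.185%
Salt term: 16.6 × (-0.178) = -2.955
GC term: 0.41 × 35.185 = 14.426; length term: −600/54 = −11.111
Tm = 81.5 + (-2.955) + 14.426 − 11.111 = 81.86 → 81.9°C

81.9°C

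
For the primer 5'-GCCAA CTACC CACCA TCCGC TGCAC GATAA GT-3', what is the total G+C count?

18

Scanning the sequence gives T=5, G=5, C=13, A=9.
Total G or C: 5 + 13 = 18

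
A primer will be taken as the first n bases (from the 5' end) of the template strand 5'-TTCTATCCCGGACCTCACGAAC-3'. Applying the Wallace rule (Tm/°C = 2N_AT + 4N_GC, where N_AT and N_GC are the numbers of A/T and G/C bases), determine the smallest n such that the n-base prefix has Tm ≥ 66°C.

First 21 bases: TTCTATCCCGGACCTCACGAA → Tm = 64°C (< 66°C)
First 22 bases: TTCTATCCCGGACCTCACGAAC → Tm = 68°C (≥ 66°C)
Since every base adds ≥2°C, Tm only increases with n, so the threshold is first crossed at n = 22.

n = 22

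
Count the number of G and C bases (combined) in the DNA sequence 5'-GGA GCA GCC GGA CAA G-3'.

Base counts: G=7, C=4, A=5, T=0
Total G or C: 7 + 4 = 11

11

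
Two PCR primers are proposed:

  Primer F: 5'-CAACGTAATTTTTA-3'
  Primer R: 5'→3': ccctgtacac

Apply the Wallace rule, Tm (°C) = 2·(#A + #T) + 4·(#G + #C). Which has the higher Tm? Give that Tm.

Primer F: A+T=11, G+C=3 → Tm = 2(11)+4(3) = 34°C
Primer R: A+T=4, G+C=6 → Tm = 2(4)+4(6) = 32°C
34°C vs 32°C → primer F is higher.

Primer F, 34°C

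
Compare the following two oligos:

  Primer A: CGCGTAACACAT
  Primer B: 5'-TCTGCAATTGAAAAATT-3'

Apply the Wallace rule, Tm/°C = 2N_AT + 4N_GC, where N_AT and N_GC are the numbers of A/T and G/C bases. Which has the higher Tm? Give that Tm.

Primer A: A+T=6, G+C=6 → Tm = 2(6)+4(6) = 36°C
Primer B: A+T=13, G+C=4 → Tm = 2(13)+4(4) = 42°C
36°C vs 42°C → primer B is higher.

Primer B, 42°C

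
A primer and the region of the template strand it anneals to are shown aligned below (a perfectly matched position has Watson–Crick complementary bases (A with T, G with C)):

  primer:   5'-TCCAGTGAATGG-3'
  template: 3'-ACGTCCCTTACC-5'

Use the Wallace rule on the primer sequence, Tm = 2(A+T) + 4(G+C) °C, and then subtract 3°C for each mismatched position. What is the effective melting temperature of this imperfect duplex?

30°C

Primer base counts: A=3, T=3, G=4, C=2 → A+T=6, G+C=6
Perfect-match Tm = 2(6) + 4(6) = 12 + 24 = 36°C
Mismatches (positions where the bases are not complementary): 2 (at positions 2, 6)
Effective Tm = 36 − 2×3 = 36 − 6 = 30°C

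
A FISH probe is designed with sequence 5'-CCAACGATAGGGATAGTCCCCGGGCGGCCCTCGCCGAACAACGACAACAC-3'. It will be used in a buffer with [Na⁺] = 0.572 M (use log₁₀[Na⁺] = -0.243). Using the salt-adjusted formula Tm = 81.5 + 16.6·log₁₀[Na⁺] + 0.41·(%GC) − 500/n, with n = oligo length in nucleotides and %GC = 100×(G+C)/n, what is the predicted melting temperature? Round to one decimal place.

Length n = 50. Scanning the sequence gives T=4, C=19, A=14, G=13.
G+C = 32, so %GC = 32/50 × 100 = 64%
Salt term: 16.6 × (-0.243) = -4.034
GC term: 0.41 × 64 = 26.24; length term: −500/50 = −10
Tm = 81.5 + (-4.034) + 26.24 − 10 = 93.706 → 93.7°C

93.7°C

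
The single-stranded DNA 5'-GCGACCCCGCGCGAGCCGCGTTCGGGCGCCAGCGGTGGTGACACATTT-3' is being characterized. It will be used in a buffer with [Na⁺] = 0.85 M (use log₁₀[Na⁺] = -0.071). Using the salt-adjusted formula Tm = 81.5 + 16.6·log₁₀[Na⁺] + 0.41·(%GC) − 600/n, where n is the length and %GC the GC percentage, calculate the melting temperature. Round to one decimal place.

97.7°C

Length n = 48. T=7, C=17, G=18, A=6
G+C = 35, so %GC = 35/48 × 100 = 72.917%
Salt term: 16.6 × (-0.071) = -1.179
GC term: 0.41 × 72.917 = 29.896; length term: −600/48 = −12.5
Tm = 81.5 + (-1.179) + 29.896 − 12.5 = 97.717 → 97.7°C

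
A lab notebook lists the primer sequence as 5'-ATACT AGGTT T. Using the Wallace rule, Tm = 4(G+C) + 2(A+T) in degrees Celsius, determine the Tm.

28°C

Scanning the sequence gives G=2, A=3, T=5, C=1.
AT pairs contribute 8, GC pairs contribute 3.
Tm = 2×8 + 4×3 = 28°C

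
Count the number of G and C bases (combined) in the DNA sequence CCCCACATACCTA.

Scanning the sequence gives T=2, C=7, G=0, A=4.
G+C = 0 + 7 = 7

7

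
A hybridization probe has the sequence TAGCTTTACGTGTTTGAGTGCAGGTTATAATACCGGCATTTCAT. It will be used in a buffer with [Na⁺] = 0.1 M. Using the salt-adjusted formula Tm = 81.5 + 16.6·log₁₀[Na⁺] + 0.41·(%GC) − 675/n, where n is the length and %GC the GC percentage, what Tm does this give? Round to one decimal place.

Length n = 44. Scanning the sequence gives C=7, G=10, T=17, A=10.
G+C = 17, so %GC = 17/44 × 100 = 38.636%
Salt term: 16.6 × (-1) = -16.6
GC term: 0.41 × 38.636 = 15.841; length term: −675/44 = −15.341
Tm = 81.5 + (-16.6) + 15.841 − 15.341 = 65.4 → 65.4°C

65.4°C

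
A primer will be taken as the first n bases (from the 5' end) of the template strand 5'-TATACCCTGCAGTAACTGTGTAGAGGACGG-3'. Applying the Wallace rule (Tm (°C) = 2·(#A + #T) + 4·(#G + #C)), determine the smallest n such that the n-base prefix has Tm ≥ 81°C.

n = 28

First 27 bases: TATACCCTGCAGTAACTGTGTAGAGGA → Tm = 78°C (< 81°C)
First 28 bases: TATACCCTGCAGTAACTGTGTAGAGGAC → Tm = 82°C (≥ 81°C)
Since every base adds ≥2°C, Tm only increases with n, so the threshold is first crossed at n = 28.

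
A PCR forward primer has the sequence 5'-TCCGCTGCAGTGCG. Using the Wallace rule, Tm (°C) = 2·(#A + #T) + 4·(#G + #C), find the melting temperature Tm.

Base counts: G=5, T=3, A=1, C=5
A+T = 4, G+C = 10
Tm = 2×4 + 4×10 = 48°C

48°C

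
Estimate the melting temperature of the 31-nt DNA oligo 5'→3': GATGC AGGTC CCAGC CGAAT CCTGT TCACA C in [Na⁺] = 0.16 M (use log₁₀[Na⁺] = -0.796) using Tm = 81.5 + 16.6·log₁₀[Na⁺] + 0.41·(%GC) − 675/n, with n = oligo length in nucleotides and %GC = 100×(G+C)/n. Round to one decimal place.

Length n = 31. Counting bases: C=11, T=6, G=7, A=7
G+C = 18, so %GC = 18/31 × 100 = 58.065%
Salt term: 16.6 × (-0.796) = -13.214
GC term: 0.41 × 58.065 = 23.807; length term: −675/31 = −21.774
Tm = 81.5 + (-13.214) + 23.807 − 21.774 = 70.319 → 70.3°C

70.3°C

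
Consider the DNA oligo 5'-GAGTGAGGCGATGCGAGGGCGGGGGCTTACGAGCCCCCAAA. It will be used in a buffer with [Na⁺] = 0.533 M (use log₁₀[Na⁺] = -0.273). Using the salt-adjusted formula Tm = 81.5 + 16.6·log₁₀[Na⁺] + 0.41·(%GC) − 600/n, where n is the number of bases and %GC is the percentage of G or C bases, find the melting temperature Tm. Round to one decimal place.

Length n = 41. T=4, A=9, C=10, G=18
G+C = 28, so %GC = 28/41 × 100 = 68.293%
Salt term: 16.6 × (-0.273) = -4.532
GC term: 0.41 × 68.293 = 28; length term: −600/41 = −14.634
Tm = 81.5 + (-4.532) + 28 − 14.634 = 90.334 → 90.3°C

90.3°C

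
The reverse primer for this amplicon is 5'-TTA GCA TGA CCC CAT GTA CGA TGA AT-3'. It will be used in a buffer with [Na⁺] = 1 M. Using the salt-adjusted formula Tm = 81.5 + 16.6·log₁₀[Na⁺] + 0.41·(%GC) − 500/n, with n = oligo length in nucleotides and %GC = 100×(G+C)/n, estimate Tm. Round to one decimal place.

79.6°C

Length n = 26. Base counts: C=6, T=7, A=8, G=5
G+C = 11, so %GC = 11/26 × 100 = 42.308%
Salt term: 16.6 × (0) = 0
GC term: 0.41 × 42.308 = 17.346; length term: −500/26 = −19.231
Tm = 81.5 + (0) + 17.346 − 19.231 = 79.615 → 79.6°C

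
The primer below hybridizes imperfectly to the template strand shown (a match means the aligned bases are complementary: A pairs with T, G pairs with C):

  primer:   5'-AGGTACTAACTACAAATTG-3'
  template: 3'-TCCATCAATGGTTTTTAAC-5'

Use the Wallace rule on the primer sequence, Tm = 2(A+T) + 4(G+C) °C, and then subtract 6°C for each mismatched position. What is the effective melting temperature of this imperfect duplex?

26°C

Primer base counts: A=8, T=5, G=3, C=3 → A+T=13, G+C=6
Perfect-match Tm = 2(13) + 4(6) = 26 + 24 = 50°C
Mismatches (positions where the bases are not complementary): 4 (at positions 6, 8, 11, 13)
Effective Tm = 50 − 4×6 = 50 − 24 = 26°C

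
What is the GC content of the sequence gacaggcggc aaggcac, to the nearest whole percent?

Counting bases: G=7, T=0, C=5, A=5
G+C = 7 + 5 = 12 out of 17 bases
%GC = 12/17 × 100 = 70.59% ≈ 71%

71%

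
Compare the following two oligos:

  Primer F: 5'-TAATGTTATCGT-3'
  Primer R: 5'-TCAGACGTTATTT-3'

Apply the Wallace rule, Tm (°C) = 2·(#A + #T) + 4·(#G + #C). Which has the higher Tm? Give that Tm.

Primer R, 34°C

Primer F: A+T=9, G+C=3 → Tm = 2(9)+4(3) = 30°C
Primer R: A+T=9, G+C=4 → Tm = 2(9)+4(4) = 34°C
30°C vs 34°C → primer R is higher.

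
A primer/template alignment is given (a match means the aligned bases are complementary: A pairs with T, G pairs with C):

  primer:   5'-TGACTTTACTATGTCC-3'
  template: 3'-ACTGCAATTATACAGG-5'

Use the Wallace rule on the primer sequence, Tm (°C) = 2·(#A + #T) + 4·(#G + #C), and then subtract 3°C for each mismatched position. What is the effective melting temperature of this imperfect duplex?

38°C

Primer base counts: A=3, T=7, G=2, C=4 → A+T=10, G+C=6
Perfect-match Tm = 2(10) + 4(6) = 20 + 24 = 44°C
Mismatches (positions where the bases are not complementary): 2 (at positions 5, 9)
Effective Tm = 44 − 2×3 = 44 − 6 = 38°C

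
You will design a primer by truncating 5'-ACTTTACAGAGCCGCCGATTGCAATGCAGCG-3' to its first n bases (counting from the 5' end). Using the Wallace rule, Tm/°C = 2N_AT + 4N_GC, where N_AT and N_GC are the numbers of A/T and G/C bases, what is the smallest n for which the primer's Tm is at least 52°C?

First 16 bases: ACTTTACAGAGCCGCC → Tm = 50°C (< 52°C)
First 17 bases: ACTTTACAGAGCCGCCG → Tm = 54°C (≥ 52°C)
Each additional base adds 2°C (A/T) or 4°C (G/C), so Tm is non-decreasing in n; n = 17 is the first length to reach 52°C.

n = 17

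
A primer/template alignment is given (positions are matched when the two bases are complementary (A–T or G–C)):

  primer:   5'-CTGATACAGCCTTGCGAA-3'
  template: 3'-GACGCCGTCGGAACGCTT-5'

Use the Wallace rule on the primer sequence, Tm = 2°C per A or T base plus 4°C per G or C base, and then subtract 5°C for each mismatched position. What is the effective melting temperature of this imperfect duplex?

39°C

Primer base counts: A=5, T=4, G=4, C=5 → A+T=9, G+C=9
Perfect-match Tm = 2(9) + 4(9) = 18 + 36 = 54°C
Mismatches (positions where the bases are not complementary): 3 (at positions 4, 5, 6)
Effective Tm = 54 − 3×5 = 54 − 15 = 39°C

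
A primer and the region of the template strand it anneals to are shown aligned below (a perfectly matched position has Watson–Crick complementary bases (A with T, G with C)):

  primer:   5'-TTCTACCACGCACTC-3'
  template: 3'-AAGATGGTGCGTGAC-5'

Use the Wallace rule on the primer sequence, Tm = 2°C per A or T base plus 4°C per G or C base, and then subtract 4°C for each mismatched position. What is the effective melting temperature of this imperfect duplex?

Primer base counts: A=3, T=4, G=1, C=7 → A+T=7, G+C=8
Perfect-match Tm = 2(7) + 4(8) = 14 + 32 = 46°C
Mismatches (positions where the bases are not complementary): 1 (at position 15)
Effective Tm = 46 − 1×4 = 46 − 4 = 42°C

42°C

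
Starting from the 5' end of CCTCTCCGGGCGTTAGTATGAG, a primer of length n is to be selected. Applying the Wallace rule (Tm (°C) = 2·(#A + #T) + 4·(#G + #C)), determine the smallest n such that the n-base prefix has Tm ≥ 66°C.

n = 21

First 20 bases: CCTCTCCGGGCGTTAGTATG → Tm = 64°C (< 66°C)
First 21 bases: CCTCTCCGGGCGTTAGTATGA → Tm = 66°C (≥ 66°C)
Since every base adds ≥2°C, Tm only increases with n, so the threshold is first crossed at n = 21.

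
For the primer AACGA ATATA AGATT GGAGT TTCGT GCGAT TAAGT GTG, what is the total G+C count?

14

Scanning the sequence gives C=3, G=11, A=12, T=12.
Total G or C: 11 + 3 = 14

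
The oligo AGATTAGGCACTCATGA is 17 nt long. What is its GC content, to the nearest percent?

Counting bases: G=4, C=3, T=4, A=6
G+C = 4 + 3 = 7 out of 17 bases
%GC = 7/17 × 100 = 41.18% ≈ 41%

41%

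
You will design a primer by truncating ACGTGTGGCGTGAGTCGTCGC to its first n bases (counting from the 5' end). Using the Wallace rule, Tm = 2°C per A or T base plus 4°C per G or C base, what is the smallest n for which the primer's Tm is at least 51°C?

n = 16

First 15 bases: ACGTGTGGCGTGAGT → Tm = 48°C (< 51°C)
First 16 bases: ACGTGTGGCGTGAGTC → Tm = 52°C (≥ 51°C)
Since every base adds ≥2°C, Tm only increases with n, so the threshold is first crossed at n = 16.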